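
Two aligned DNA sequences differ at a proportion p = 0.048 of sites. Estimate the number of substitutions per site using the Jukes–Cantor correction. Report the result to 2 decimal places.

0.05

d = −(3/4) ln(1 − 4p/3) = −0.75 ln(1 − 0.064) = −0.75 ln(0.936)
  = −0.75 × (-0.066140) = 0.049605 substitutions/site.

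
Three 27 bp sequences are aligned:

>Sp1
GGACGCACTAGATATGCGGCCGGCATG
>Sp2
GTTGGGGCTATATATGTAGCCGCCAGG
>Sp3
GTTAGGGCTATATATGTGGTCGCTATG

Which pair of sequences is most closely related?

Sp2 and Sp3

Sp1–Sp2: 10/27 differ, p = 0.370, d = 0.511.
Sp1–Sp3: 10/27 differ, p = 0.370, d = 0.511.
Sp2–Sp3: 5/27 differ, p = 0.185, d = 0.213.
The smallest distance is between Sp2 and Sp3.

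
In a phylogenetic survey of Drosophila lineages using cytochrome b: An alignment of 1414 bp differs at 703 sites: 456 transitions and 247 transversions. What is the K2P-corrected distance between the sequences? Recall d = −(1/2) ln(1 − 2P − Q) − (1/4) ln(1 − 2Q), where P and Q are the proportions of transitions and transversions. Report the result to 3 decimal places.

P = 456/1414 ≈ 0.322489 and Q = 247/1414 ≈ 0.174682.
Under the Kimura two-parameter model, d = −½ ln(1 − 2P − Q) − ¼ ln(1 − 2Q).
1 − 2P − Q = 0.18034, giving −½ ln(0.18034) = 0.856456.
1 − 2Q = 0.650636, giving −¼ ln(0.650636) = 0.107451.
d = 0.856456 + 0.107451 = 0.963907.

0.964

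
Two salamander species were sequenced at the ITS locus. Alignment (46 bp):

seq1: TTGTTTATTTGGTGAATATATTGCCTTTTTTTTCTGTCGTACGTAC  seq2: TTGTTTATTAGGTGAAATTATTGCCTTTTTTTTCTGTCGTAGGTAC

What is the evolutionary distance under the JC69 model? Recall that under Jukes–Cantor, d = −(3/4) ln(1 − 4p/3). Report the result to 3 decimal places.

The sequences differ at 4 of 46 sites (10, 17, 18, 42), so p = 4/46 ≈ 0.086957.
d = −(3/4) ln(1 − 4p/3) = −0.75 ln(1 − 0.115943) = −0.75 ln(0.884057)
  = −0.75 × (-0.123234) = 0.092426 substitutions/site.

0.092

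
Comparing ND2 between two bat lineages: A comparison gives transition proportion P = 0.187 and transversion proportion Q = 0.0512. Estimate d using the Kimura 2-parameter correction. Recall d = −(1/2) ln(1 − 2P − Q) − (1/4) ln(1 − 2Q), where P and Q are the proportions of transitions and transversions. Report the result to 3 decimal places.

Under the Kimura two-parameter model, d = −½ ln(1 − 2P − Q) − ¼ ln(1 − 2Q).
1 − 2P − Q = 0.5748, giving −½ ln(0.5748) = 0.276867.
1 − 2Q = 0.8976, giving −¼ ln(0.8976) = 0.027008.
d = 0.276867 + 0.027008 = 0.303875.

0.304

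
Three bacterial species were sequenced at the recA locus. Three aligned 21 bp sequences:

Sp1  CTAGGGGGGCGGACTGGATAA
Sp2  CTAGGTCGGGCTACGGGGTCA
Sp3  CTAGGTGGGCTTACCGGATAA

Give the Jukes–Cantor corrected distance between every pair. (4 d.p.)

Sp1–Sp2: 8/21 sites differ → p ≈ 0.380952, d = −0.75 ln(1 − 0.507936) = 0.531860 ≈ 0.5319.
Sp1–Sp3: 4/21 sites differ → p ≈ 0.190476, d = −0.75 ln(1 − 0.253968) = 0.219740 ≈ 0.2197.
Sp2–Sp3: 6/21 sites differ → p ≈ 0.285714, d = −0.75 ln(1 − 0.380952) = 0.359679 ≈ 0.3597.

d(Sp1,Sp2) = 0.5319, d(Sp1,Sp3) = 0.2197, d(Sp2,Sp3) = 0.3597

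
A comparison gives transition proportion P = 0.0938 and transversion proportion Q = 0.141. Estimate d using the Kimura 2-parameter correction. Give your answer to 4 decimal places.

Under the Kimura two-parameter model, d = −½ ln(1 − 2P − Q) − ¼ ln(1 − 2Q).
1 − 2P − Q = 0.6714, giving −½ ln(0.6714) = 0.199195.
1 − 2Q = 0.718, giving −¼ ln(0.718) = 0.082821.
d = 0.199195 + 0.082821 = 0.282016.

0.2820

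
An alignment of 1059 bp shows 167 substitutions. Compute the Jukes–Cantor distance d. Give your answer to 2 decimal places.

p = 167/1059 ≈ 0.157696.
d = −(3/4) ln(1 − 4p/3) = −0.75 ln(1 − 0.210261) = −0.75 ln(0.789739)
  = −0.75 × (-0.236053) = 0.177040 substitutions/site.

0.18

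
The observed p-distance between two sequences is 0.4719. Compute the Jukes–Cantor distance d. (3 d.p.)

d = −(3/4) ln(1 − 4p/3) = −0.75 ln(1 − 0.6292) = −0.75 ln(0.3708)
  = −0.75 × (-0.992092) = 0.744069 substitutions/site.

0.744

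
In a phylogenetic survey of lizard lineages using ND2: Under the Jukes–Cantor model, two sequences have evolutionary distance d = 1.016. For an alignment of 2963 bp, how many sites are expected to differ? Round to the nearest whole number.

Invert JC69: p = (3/4)(1 − e^(−4d/3)) = 0.75 × (1 − e^(-1.354667)) = 0.75 × (1 − 0.258033) = 0.556475.
Expected differing sites = pL ≈ 0.556475 × 2963 = 1648.835425 ≈ 1649.

1649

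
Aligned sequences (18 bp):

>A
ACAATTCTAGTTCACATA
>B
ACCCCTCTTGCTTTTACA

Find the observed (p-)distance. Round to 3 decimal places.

0.500

The sequences differ at 9 of 18 positions (sites 3, 4, 5, 9, 11, 13, 14, 15, 17).
p = 9/18 = 0.500.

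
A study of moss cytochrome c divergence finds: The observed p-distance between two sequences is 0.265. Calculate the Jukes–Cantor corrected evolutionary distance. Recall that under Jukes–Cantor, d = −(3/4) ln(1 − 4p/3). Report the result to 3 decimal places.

0.327

d = −(3/4) ln(1 − 4p/3) = −0.75 ln(1 − 0.353333) = −0.75 ln(0.646667)
  = −0.75 × (-0.435924) = 0.326943 substitutions/site.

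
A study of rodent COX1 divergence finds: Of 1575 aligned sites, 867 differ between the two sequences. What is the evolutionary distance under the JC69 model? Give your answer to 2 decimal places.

p = 867/1575 ≈ 0.550476.
d = −(3/4) ln(1 − 4p/3) = −0.75 ln(1 − 0.733968) = −0.75 ln(0.266032)
  = −0.75 × (-1.324139) = 0.993104 substitutions/site.

0.99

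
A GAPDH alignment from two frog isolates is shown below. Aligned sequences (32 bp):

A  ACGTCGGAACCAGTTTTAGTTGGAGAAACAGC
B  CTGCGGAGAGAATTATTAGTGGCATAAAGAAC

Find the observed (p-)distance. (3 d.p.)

The sequences differ at 15 of 32 positions.
p = 15/32 = 0.46875 ≈ 0.469 (to 3 d.p.).

0.469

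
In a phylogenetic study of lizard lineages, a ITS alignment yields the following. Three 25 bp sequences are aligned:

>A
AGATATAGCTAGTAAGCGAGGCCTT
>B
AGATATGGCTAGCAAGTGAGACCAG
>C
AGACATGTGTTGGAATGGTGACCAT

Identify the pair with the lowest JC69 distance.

A–B: 6/25 differ, p = 0.240, d = 0.289.
A–C: 11/25 differ, p = 0.440, d = 0.663.
B–C: 9/25 differ, p = 0.360, d = 0.490.
The smallest distance is between A and B.

A and B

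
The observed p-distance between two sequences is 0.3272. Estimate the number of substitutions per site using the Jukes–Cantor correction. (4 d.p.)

0.4299

d = −(3/4) ln(1 − 4p/3) = −0.75 ln(1 − 0.436267) = −0.75 ln(0.563733)
  = −0.75 × (-0.573175) = 0.429881 substitutions/site.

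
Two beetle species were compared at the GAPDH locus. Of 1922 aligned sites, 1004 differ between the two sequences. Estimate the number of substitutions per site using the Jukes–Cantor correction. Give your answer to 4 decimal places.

0.8943

p = 1004/1922 ≈ 0.522373.
d = −(3/4) ln(1 − 4p/3) = −0.75 ln(1 − 0.696497) = −0.75 ln(0.303503)
  = −0.75 × (-1.192364) = 0.894273 substitutions/site.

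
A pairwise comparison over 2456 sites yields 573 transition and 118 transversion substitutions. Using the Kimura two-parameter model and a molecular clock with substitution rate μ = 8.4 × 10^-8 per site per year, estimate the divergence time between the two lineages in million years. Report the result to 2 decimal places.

P = 573/2456 ≈ 0.233306 and Q = 118/2456 ≈ 0.048046.
Under the Kimura two-parameter model, d = −½ ln(1 − 2P − Q) − ¼ ln(1 − 2Q).
1 − 2P − Q = 0.485342, giving −½ ln(0.485342) = 0.361451.
1 − 2Q = 0.903908, giving −¼ ln(0.903908) = 0.025257.
d = 0.361451 + 0.025257 = 0.386708.
Under a molecular clock d = 2μt, so t = d/(2μ) = 0.386708 / (2 × 8.4 × 10^-8) = 2.30 million years.

2.30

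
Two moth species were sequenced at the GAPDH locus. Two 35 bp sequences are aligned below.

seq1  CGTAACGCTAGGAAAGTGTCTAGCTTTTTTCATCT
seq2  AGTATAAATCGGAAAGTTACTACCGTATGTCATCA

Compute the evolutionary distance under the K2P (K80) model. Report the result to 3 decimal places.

Of 35 sites, 1 differences are transitions and 12 are transversions, so P = 1/35 ≈ 0.028571 and Q = 12/35 ≈ 0.342857.
Under the Kimura two-parameter model, d = −½ ln(1 − 2P − Q) − ¼ ln(1 − 2Q).
1 − 2P − Q = 0.600001, giving −½ ln(0.600001) = 0.255412.
1 − 2Q = 0.314286, giving −¼ ln(0.314286) = 0.289363.
d = 0.255412 + 0.289363 = 0.544775.

0.545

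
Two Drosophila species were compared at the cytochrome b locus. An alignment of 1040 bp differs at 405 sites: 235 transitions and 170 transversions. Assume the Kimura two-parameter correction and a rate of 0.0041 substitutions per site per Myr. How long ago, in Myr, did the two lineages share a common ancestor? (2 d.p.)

P = 235/1040 ≈ 0.225962 and Q = 170/1040 ≈ 0.163462.
Under the Kimura two-parameter model, d = −½ ln(1 − 2P − Q) − ¼ ln(1 − 2Q).
1 − 2P − Q = 0.384614, giving −½ ln(0.384614) = 0.477758.
1 − 2Q = 0.673076, giving −¼ ln(0.673076) = 0.098974.
d = 0.477758 + 0.098974 = 0.576732.
Under a molecular clock d = 2μt, so t = d/(2μ) = 0.576732 / (2 × 0.0041) = 70.33 Myr.

70.33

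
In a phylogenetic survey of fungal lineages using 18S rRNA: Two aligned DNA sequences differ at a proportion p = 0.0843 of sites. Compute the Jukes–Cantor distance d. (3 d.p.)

0.089

d = −(3/4) ln(1 − 4p/3) = −0.75 ln(1 − 0.1124) = −0.75 ln(0.8876)
  = −0.75 × (-0.119234) = 0.089426 substitutions/site.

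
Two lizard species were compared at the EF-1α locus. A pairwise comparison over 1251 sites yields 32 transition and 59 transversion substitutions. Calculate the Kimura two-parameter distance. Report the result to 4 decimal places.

0.0765

P = 32/1251 ≈ 0.02558 and Q = 59/1251 ≈ 0.047162.
Under the Kimura two-parameter model, d = −½ ln(1 − 2P − Q) − ¼ ln(1 − 2Q).
1 − 2P − Q = 0.901678, giving −½ ln(0.901678) = 0.051749.
1 − 2Q = 0.905676, giving −¼ ln(0.905676) = 0.024768.
d = 0.051749 + 0.024768 = 0.076517.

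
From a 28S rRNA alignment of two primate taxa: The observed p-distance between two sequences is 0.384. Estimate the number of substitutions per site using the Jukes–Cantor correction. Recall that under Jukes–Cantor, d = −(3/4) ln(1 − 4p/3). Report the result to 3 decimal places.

0.538

d = −(3/4) ln(1 − 4p/3) = −0.75 ln(1 − 0.512) = −0.75 ln(0.488)
  = −0.75 × (-0.717440) = 0.538080 substitutions/site.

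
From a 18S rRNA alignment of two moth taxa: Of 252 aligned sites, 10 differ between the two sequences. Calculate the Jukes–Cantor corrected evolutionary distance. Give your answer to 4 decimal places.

0.0408

p = 10/252 ≈ 0.039683.
d = −(3/4) ln(1 − 4p/3) = −0.75 ln(1 − 0.052911) = −0.75 ln(0.947089)
  = −0.75 × (-0.054362) = 0.040772 substitutions/site.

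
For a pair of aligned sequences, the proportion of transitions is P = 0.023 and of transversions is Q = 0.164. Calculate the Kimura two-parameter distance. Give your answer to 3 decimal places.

0.217

Under the Kimura two-parameter model, d = −½ ln(1 − 2P − Q) − ¼ ln(1 − 2Q).
1 − 2P − Q = 0.79, giving −½ ln(0.79) = 0.117861.
1 − 2Q = 0.672, giving −¼ ln(0.672) = 0.099374.
d = 0.117861 + 0.099374 = 0.217235.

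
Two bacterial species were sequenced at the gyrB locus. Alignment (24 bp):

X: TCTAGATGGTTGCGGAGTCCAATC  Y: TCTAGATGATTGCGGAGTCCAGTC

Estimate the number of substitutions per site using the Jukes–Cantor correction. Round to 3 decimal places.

The sequences differ at 2 of 24 sites (9, 22), so p = 2/24 ≈ 0.083333.
d = −(3/4) ln(1 − 4p/3) = −0.75 ln(1 − 0.111111) = −0.75 ln(0.888889)
  = −0.75 × (-0.117783) = 0.088337 substitutions/site.

0.088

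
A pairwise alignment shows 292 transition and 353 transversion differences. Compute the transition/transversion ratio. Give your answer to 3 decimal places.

R = 292/353 = 0.827195… ≈ 0.827 (to 3 d.p.).

0.827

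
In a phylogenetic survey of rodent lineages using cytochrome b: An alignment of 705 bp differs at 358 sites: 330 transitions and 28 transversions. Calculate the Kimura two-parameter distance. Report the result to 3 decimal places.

P = 330/705 ≈ 0.468085 and Q = 28/705 ≈ 0.039716.
Under the Kimura two-parameter model, d = −½ ln(1 − 2P − Q) − ¼ ln(1 − 2Q).
1 − 2P − Q = 0.024114, giving −½ ln(0.024114) = 1.862481.
1 − 2Q = 0.920568, giving −¼ ln(0.920568) = 0.020691.
d = 1.862481 + 0.020691 = 1.883172.

1.883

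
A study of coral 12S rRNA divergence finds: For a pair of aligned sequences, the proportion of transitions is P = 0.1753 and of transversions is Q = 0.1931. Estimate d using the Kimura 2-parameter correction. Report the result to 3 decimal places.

0.514

Under the Kimura two-parameter model, d = −½ ln(1 − 2P − Q) − ¼ ln(1 − 2Q).
1 − 2P − Q = 0.4563, giving −½ ln(0.4563) = 0.392302.
1 − 2Q = 0.6138, giving −¼ ln(0.6138) = 0.122022.
d = 0.392302 + 0.122022 = 0.514324.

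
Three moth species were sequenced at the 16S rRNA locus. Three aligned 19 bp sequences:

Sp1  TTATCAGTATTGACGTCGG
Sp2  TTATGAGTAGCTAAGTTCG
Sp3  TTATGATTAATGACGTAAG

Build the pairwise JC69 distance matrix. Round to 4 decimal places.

Sp1–Sp2: 7/19 sites differ → p ≈ 0.368421, d = −0.75 ln(1 − 0.491228) = 0.506816 ≈ 0.5068.
Sp1–Sp3: 5/19 sites differ → p ≈ 0.263158, d = −0.75 ln(1 − 0.350877) = 0.324100 ≈ 0.3241.
Sp2–Sp3: 7/19 sites differ → p ≈ 0.368421, d = −0.75 ln(1 − 0.491228) = 0.506816 ≈ 0.5068.

d(Sp1,Sp2) = 0.5068, d(Sp1,Sp3) = 0.3241, d(Sp2,Sp3) = 0.5068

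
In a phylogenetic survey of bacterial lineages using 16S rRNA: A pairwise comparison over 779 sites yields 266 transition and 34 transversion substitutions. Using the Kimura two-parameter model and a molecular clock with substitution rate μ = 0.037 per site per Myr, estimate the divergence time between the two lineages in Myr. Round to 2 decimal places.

P = 266/779 ≈ 0.341463 and Q = 34/779 ≈ 0.043646.
Under the Kimura two-parameter model, d = −½ ln(1 − 2P − Q) − ¼ ln(1 − 2Q).
1 − 2P − Q = 0.273428, giving −½ ln(0.273428) = 0.648358.
1 − 2Q = 0.912708, giving −¼ ln(0.912708) = 0.022835.
d = 0.648358 + 0.022835 = 0.671193.
Under a molecular clock d = 2μt, so t = d/(2μ) = 0.671193 / (2 × 0.037) = 9.07 Myr.

9.07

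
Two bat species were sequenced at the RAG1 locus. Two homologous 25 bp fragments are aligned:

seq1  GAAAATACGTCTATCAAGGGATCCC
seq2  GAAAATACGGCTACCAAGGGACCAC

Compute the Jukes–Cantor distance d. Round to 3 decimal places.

The sequences differ at 4 of 25 sites (10, 14, 22, 24), so p = 4/25 = 0.16.
d = −(3/4) ln(1 − 4p/3) = −0.75 ln(1 − 0.213333) = −0.75 ln(0.786667)
  = −0.75 × (-0.239950) = 0.179963 substitutions/site.

0.180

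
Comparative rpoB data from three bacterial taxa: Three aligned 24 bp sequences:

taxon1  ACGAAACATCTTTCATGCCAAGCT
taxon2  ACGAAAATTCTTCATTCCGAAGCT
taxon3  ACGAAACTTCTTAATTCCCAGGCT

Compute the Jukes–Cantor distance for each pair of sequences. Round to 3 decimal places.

taxon1–taxon2: 7/24 sites differ → p ≈ 0.291667, d = −0.75 ln(1 − 0.388889) = 0.369358 ≈ 0.369.
taxon1–taxon3: 6/24 sites differ → p = 0.25, d = −0.75 ln(1 − 0.333333) = 0.304098 ≈ 0.304.
taxon2–taxon3: 4/24 sites differ → p ≈ 0.166667, d = −0.75 ln(1 − 0.222223) = 0.188487 ≈ 0.188.

d(taxon1,taxon2) = 0.369, d(taxon1,taxon3) = 0.304, d(taxon2,taxon3) = 0.188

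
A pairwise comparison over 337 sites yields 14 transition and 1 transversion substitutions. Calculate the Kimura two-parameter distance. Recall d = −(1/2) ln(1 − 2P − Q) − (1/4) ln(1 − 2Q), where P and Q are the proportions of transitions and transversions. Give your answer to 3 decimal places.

0.046

P = 14/337 ≈ 0.041543 and Q = 1/337 ≈ 0.002967.
Under the Kimura two-parameter model, d = −½ ln(1 − 2P − Q) − ¼ ln(1 − 2Q).
1 − 2P − Q = 0.913947, giving −½ ln(0.913947) = 0.044991.
1 − 2Q = 0.994066, giving −¼ ln(0.994066) = 0.001488.
d = 0.044991 + 0.001488 = 0.046479.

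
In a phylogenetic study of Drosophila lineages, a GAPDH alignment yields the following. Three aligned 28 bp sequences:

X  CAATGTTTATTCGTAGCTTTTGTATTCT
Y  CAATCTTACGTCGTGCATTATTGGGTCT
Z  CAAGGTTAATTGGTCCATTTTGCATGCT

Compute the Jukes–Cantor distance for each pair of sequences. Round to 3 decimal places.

X–Y: 12/28 sites differ → p ≈ 0.428571, d = −0.75 ln(1 − 0.571428) = 0.635472 ≈ 0.635.
X–Z: 8/28 sites differ → p ≈ 0.285714, d = −0.75 ln(1 − 0.380952) = 0.359679 ≈ 0.360.
Y–Z: 12/28 sites differ → p ≈ 0.428571, d = −0.75 ln(1 − 0.571428) = 0.635472 ≈ 0.635.

d(X,Y) = 0.635, d(X,Z) = 0.360, d(Y,Z) = 0.635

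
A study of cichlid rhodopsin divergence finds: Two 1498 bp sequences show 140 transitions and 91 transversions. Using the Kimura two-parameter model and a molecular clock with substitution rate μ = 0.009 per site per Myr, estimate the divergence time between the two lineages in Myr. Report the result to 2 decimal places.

9.70

P = 140/1498 ≈ 0.093458 and Q = 91/1498 ≈ 0.060748.
Under the Kimura two-parameter model, d = −½ ln(1 − 2P − Q) − ¼ ln(1 − 2Q).
1 − 2P − Q = 0.752336, giving −½ ln(0.752336) = 0.142286.
1 − 2Q = 0.878504, giving −¼ ln(0.878504) = 0.032384.
d = 0.142286 + 0.032384 = 0.174670.
Under a molecular clock d = 2μt, so t = d/(2μ) = 0.174670 / (2 × 0.009) = 9.70 Myr.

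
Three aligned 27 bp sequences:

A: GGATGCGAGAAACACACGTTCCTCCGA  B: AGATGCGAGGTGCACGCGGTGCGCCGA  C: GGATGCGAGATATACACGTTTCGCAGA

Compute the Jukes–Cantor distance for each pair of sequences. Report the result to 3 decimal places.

d(A,B) = 0.377, d(A,C) = 0.213, d(B,C) = 0.377

A–B: 8/27 sites differ → p ≈ 0.296296, d = −0.75 ln(1 − 0.395061) = 0.376971 ≈ 0.377.
A–C: 5/27 sites differ → p ≈ 0.185185, d = −0.75 ln(1 − 0.246913) = 0.212681 ≈ 0.213.
B–C: 8/27 sites differ → p ≈ 0.296296, d = −0.75 ln(1 − 0.395061) = 0.376971 ≈ 0.377.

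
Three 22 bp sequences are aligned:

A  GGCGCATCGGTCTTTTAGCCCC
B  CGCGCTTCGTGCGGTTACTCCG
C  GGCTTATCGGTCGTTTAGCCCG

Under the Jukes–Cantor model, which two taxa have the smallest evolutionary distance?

A–B: 9/22 differ, p = 0.409, d = 0.591.
A–C: 4/22 differ, p = 0.182, d = 0.208.
B–C: 9/22 differ, p = 0.409, d = 0.591.
The smallest distance is between A and C.

A and C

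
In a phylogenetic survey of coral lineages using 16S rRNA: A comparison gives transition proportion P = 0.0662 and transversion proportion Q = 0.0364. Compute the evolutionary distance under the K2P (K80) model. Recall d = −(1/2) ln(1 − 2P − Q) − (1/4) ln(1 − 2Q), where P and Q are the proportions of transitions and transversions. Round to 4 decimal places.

Under the Kimura two-parameter model, d = −½ ln(1 − 2P − Q) − ¼ ln(1 − 2Q).
1 − 2P − Q = 0.8312, giving −½ ln(0.8312) = 0.092442.
1 − 2Q = 0.9272, giving −¼ ln(0.9272) = 0.018896.
d = 0.092442 + 0.018896 = 0.111338.

0.1113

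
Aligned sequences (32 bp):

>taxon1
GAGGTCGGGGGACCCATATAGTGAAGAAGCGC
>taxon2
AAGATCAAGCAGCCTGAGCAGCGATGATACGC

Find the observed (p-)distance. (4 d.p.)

0.5000

The sequences differ at 16 of 32 positions.
p = 16/32 = 0.5000.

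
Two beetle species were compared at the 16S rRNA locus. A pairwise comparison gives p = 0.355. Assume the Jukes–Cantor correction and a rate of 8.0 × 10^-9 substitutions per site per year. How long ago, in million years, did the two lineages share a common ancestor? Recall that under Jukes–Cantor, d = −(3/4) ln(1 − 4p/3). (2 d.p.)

30.06

d = −(3/4) ln(1 − 4p/3) = −0.75 ln(1 − 0.473333) = −0.75 ln(0.526667)
  = −0.75 × (-0.641187) = 0.480890 substitutions/site.
Under a molecular clock d = 2μt, so t = d/(2μ) = 0.480890 / (2 × 8.0 × 10^-9) = 30.06 million years.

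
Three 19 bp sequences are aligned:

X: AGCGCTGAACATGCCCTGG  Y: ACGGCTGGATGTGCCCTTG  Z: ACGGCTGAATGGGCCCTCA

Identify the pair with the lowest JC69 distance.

Y and Z

X–Y: 6/19 differ, p = 0.316, d = 0.410.
X–Z: 7/19 differ, p = 0.368, d = 0.507.
Y–Z: 4/19 differ, p = 0.211, d = 0.247.
The smallest distance is between Y and Z.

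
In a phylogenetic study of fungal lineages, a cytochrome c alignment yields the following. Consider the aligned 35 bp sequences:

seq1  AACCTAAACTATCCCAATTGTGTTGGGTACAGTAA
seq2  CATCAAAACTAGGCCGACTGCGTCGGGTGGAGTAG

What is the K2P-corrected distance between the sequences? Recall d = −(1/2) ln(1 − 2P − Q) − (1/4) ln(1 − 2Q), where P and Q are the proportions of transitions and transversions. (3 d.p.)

Of 35 sites, 7 differences are transitions and 5 are transversions, so P = 7/35 = 0.2 and Q = 5/35 ≈ 0.142857.
Under the Kimura two-parameter model, d = −½ ln(1 − 2P − Q) − ¼ ln(1 − 2Q).
1 − 2P − Q = 0.457143, giving −½ ln(0.457143) = 0.391380.
1 − 2Q = 0.714286, giving −¼ ln(0.714286) = 0.084118.
d = 0.391380 + 0.084118 = 0.475498.

0.475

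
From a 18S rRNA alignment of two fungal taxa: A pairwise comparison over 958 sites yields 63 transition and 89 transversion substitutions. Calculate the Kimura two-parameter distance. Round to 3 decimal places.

0.178

P = 63/958 ≈ 0.065762 and Q = 89/958 ≈ 0.092902.
Under the Kimura two-parameter model, d = −½ ln(1 − 2P − Q) − ¼ ln(1 − 2Q).
1 − 2P − Q = 0.775574, giving −½ ln(0.775574) = 0.127076.
1 − 2Q = 0.814196, giving −¼ ln(0.814196) = 0.051389.
d = 0.127076 + 0.051389 = 0.178465.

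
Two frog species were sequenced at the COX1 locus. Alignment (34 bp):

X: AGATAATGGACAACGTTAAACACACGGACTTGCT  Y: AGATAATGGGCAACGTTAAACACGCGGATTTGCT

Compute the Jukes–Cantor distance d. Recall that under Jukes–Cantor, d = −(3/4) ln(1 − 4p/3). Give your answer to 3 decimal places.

0.094

The sequences differ at 3 of 34 sites (10, 24, 29), so p = 3/34 ≈ 0.088235.
d = −(3/4) ln(1 − 4p/3) = −0.75 ln(1 − 0.117647) = −0.75 ln(0.882353)
  = −0.75 × (-0.125163) = 0.093872 substitutions/site.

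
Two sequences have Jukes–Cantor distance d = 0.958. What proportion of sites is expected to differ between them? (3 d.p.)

p = (3/4)(1 − e^(−4d/3)) = 0.75 × (1 − e^(-1.277333)) = 0.75 × (1 − 0.278780) = 0.540915.

0.541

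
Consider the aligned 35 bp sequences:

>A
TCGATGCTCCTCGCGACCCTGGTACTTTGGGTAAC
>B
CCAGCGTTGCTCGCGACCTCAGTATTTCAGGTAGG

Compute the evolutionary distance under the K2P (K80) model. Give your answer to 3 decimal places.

Of 35 sites, 12 differences are transitions and 2 are transversions, so P = 12/35 ≈ 0.342857 and Q = 2/35 ≈ 0.057143.
Under the Kimura two-parameter model, d = −½ ln(1 − 2P − Q) − ¼ ln(1 − 2Q).
1 − 2P − Q = 0.257143, giving −½ ln(0.257143) = 0.679061.
1 − 2Q = 0.885714, giving −¼ ln(0.885714) = 0.030340.
d = 0.679061 + 0.030340 = 0.709401.

0.709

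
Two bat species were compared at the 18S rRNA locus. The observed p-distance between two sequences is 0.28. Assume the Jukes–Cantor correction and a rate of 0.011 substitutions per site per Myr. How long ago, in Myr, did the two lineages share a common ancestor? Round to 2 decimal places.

15.93

d = −(3/4) ln(1 − 4p/3) = −0.75 ln(1 − 0.373333) = −0.75 ln(0.626667)
  = −0.75 × (-0.467340) = 0.350505 substitutions/site.
Under a molecular clock d = 2μt, so t = d/(2μ) = 0.350505 / (2 × 0.011) = 15.93 Myr.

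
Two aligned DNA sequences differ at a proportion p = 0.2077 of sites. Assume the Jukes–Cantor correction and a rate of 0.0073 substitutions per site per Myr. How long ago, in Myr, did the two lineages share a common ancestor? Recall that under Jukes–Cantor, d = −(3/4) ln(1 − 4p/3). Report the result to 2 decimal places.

16.66

d = −(3/4) ln(1 − 4p/3) = −0.75 ln(1 − 0.276933) = −0.75 ln(0.723067)
  = −0.75 × (-0.324253) = 0.243190 substitutions/site.
Under a molecular clock d = 2μt, so t = d/(2μ) = 0.243190 / (2 × 0.0073) = 16.66 Myr.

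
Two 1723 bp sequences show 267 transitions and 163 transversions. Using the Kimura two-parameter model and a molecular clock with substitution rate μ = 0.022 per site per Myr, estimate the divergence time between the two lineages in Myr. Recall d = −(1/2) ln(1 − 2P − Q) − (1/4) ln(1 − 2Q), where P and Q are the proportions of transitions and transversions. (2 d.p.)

P = 267/1723 ≈ 0.154962 and Q = 163/1723 ≈ 0.094602.
Under the Kimura two-parameter model, d = −½ ln(1 − 2P − Q) − ¼ ln(1 − 2Q).
1 − 2P − Q = 0.595474, giving −½ ln(0.595474) = 0.259199.
1 − 2Q = 0.810796, giving −¼ ln(0.810796) = 0.052435.
d = 0.259199 + 0.052435 = 0.311634.
Under a molecular clock d = 2μt, so t = d/(2μ) = 0.311634 / (2 × 0.022) = 7.08 Myr.

7.08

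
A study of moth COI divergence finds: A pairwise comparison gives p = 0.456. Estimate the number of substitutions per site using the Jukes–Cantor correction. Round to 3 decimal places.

d = −(3/4) ln(1 − 4p/3) = −0.75 ln(1 − 0.608) = −0.75 ln(0.392)
  = −0.75 × (-0.936493) = 0.702370 substitutions/site.

0.702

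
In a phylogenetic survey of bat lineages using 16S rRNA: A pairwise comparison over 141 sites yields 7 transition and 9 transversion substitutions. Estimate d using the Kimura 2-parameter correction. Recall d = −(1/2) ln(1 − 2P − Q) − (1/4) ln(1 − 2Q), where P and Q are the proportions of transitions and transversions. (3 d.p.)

0.123

P = 7/141 ≈ 0.049645 and Q = 9/141 ≈ 0.06383.
Under the Kimura two-parameter model, d = −½ ln(1 − 2P − Q) − ¼ ln(1 − 2Q).
1 − 2P − Q = 0.83688, giving −½ ln(0.83688) = 0.089037.
1 − 2Q = 0.87234, giving −¼ ln(0.87234) = 0.034144.
d = 0.089037 + 0.034144 = 0.123181.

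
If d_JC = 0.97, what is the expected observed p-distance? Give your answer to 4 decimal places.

p = (3/4)(1 − e^(−4d/3)) = 0.75 × (1 − e^(-1.293333)) = 0.75 × (1 − 0.274355) = 0.544234.

0.5442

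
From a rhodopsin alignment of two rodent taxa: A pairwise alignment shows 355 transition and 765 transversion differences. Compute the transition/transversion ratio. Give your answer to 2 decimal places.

R = 355/765 = 0.464052… ≈ 0.46 (to 2 d.p.).

0.46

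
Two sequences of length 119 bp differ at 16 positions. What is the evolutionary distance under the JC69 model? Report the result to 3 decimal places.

0.148

p = 16/119 ≈ 0.134454.
d = −(3/4) ln(1 − 4p/3) = −0.75 ln(1 − 0.179272) = −0.75 ln(0.820728)
  = −0.75 × (-0.197564) = 0.148173 substitutions/site.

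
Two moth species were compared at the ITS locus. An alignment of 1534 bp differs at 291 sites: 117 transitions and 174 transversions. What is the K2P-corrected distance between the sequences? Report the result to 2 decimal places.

P = 117/1534 ≈ 0.076271 and Q = 174/1534 ≈ 0.113429.
Under the Kimura two-parameter model, d = −½ ln(1 − 2P − Q) − ¼ ln(1 − 2Q).
1 − 2P − Q = 0.734029, giving −½ ln(0.734029) = 0.154603.
1 − 2Q = 0.773142, giving −¼ ln(0.773142) = 0.064323.
d = 0.154603 + 0.064323 = 0.218926.

0.22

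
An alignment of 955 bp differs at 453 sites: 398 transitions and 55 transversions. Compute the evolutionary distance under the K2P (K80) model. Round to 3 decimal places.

1.139

P = 398/955 ≈ 0.416754 and Q = 55/955 ≈ 0.057592.
Under the Kimura two-parameter model, d = −½ ln(1 − 2P − Q) − ¼ ln(1 − 2Q).
1 − 2P − Q = 0.1089, giving −½ ln(0.1089) = 1.108663.
1 − 2Q = 0.884816, giving −¼ ln(0.884816) = 0.030594.
d = 1.108663 + 0.030594 = 1.139257.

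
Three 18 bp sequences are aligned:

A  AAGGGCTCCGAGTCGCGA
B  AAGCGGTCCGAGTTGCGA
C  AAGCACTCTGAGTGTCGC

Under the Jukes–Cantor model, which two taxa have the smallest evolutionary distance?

A and B

A–B: 3/18 differ, p = 0.167, d = 0.188.
A–C: 6/18 differ, p = 0.333, d = 0.441.
B–C: 6/18 differ, p = 0.333, d = 0.441.
The smallest distance is between A and B.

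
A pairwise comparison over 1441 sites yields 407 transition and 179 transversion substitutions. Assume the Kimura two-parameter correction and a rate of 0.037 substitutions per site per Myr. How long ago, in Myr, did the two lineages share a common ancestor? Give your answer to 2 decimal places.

P = 407/1441 ≈ 0.282443 and Q = 179/1441 ≈ 0.124219.
Under the Kimura two-parameter model, d = −½ ln(1 − 2P − Q) − ¼ ln(1 − 2Q).
1 − 2P − Q = 0.310895, giving −½ ln(0.310895) = 0.584150.
1 − 2Q = 0.751562, giving −¼ ln(0.751562) = 0.071400.
d = 0.584150 + 0.071400 = 0.655550.
Under a molecular clock d = 2μt, so t = d/(2μ) = 0.655550 / (2 × 0.037) = 8.86 Myr.

8.86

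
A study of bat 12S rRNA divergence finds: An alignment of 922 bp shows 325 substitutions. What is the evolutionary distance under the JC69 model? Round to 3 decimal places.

0.476

p = 325/922 ≈ 0.352495.
d = −(3/4) ln(1 − 4p/3) = −0.75 ln(1 − 0.469993) = −0.75 ln(0.530007)
  = −0.75 × (-0.634865) = 0.476149 substitutions/site.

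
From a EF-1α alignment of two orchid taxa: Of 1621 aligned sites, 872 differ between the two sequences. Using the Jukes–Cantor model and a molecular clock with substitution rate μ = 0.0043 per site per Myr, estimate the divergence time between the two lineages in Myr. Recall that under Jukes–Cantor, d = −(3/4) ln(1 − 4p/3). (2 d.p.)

p = 872/1621 ≈ 0.53794.
d = −(3/4) ln(1 − 4p/3) = −0.75 ln(1 − 0.717253) = −0.75 ln(0.282747)
  = −0.75 × (-1.263203) = 0.947402 substitutions/site.
Under a molecular clock d = 2μt, so t = d/(2μ) = 0.947402 / (2 × 0.0043) = 110.16 Myr.

110.16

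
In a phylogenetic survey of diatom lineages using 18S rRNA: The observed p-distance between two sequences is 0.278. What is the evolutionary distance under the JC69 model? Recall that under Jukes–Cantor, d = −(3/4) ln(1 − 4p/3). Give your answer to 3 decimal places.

0.347

d = −(3/4) ln(1 − 4p/3) = −0.75 ln(1 − 0.370667) = −0.75 ln(0.629333)
  = −0.75 × (-0.463095) = 0.347321 substitutions/site.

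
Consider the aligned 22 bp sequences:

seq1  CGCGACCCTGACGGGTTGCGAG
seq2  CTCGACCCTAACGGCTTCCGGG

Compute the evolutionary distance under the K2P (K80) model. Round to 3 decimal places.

Of 22 sites, 2 differences are transitions and 3 are transversions, so P = 2/22 ≈ 0.090909 and Q = 3/22 ≈ 0.136364.
Under the Kimura two-parameter model, d = −½ ln(1 − 2P − Q) − ¼ ln(1 − 2Q).
1 − 2P − Q = 0.681818, giving −½ ln(0.681818) = 0.191496.
1 − 2Q = 0.727272, giving −¼ ln(0.727272) = 0.079614.
d = 0.191496 + 0.079614 = 0.271110.

0.271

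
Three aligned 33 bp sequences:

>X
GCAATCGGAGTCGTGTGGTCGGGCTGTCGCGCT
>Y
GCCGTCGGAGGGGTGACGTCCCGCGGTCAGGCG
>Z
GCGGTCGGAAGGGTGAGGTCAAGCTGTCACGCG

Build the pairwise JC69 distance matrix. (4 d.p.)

X–Y: 12/33 sites differ → p ≈ 0.363636, d = −0.75 ln(1 − 0.484848) = 0.497470 ≈ 0.4975.
X–Z: 10/33 sites differ → p ≈ 0.30303, d = −0.75 ln(1 − 0.40404) = 0.388186 ≈ 0.3882.
Y–Z: 7/33 sites differ → p ≈ 0.212121, d = −0.75 ln(1 − 0.282828) = 0.249330 ≈ 0.2493.

d(X,Y) = 0.4975, d(X,Z) = 0.3882, d(Y,Z) = 0.2493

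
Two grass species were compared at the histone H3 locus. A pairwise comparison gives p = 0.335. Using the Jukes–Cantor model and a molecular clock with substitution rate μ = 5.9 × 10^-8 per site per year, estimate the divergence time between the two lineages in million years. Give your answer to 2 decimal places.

3.76

d = −(3/4) ln(1 − 4p/3) = −0.75 ln(1 − 0.446667) = −0.75 ln(0.553333)
  = −0.75 × (-0.591795) = 0.443846 substitutions/site.
Under a molecular clock d = 2μt, so t = d/(2μ) = 0.443846 / (2 × 5.9 × 10^-8) = 3.76 million years.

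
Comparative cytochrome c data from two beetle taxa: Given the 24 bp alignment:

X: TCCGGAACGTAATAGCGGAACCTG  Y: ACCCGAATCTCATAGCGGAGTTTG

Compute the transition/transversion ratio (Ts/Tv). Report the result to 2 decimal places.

Transitions are A↔G and C↔T; transversions are all other mismatches.
Transitions: 4. Transversions: 4.
R = 4/4 = 1.00.

1.00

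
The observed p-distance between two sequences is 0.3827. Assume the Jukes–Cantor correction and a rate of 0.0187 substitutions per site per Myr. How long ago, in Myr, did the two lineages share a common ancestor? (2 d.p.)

14.32

d = −(3/4) ln(1 − 4p/3) = −0.75 ln(1 − 0.510267) = −0.75 ln(0.489733)
  = −0.75 × (-0.713895) = 0.535421 substitutions/site.
Under a molecular clock d = 2μt, so t = d/(2μ) = 0.535421 / (2 × 0.0187) = 14.32 Myr.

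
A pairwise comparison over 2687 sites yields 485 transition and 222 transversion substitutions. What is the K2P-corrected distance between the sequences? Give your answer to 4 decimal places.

0.3383

P = 485/2687 ≈ 0.180499 and Q = 222/2687 ≈ 0.08262.
Under the Kimura two-parameter model, d = −½ ln(1 − 2P − Q) − ¼ ln(1 − 2Q).
1 − 2P − Q = 0.556382, giving −½ ln(0.556382) = 0.293150.
1 − 2Q = 0.83476, giving −¼ ln(0.83476) = 0.045153.
d = 0.293150 + 0.045153 = 0.338303.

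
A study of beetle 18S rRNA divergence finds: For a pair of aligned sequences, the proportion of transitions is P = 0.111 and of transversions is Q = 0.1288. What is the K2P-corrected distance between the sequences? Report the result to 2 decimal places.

Under the Kimura two-parameter model, d = −½ ln(1 − 2P − Q) − ¼ ln(1 − 2Q).
1 − 2P − Q = 0.6492, giving −½ ln(0.6492) = 0.216007.
1 − 2Q = 0.7424, giving −¼ ln(0.7424) = 0.074467.
d = 0.216007 + 0.074467 = 0.290474.

0.29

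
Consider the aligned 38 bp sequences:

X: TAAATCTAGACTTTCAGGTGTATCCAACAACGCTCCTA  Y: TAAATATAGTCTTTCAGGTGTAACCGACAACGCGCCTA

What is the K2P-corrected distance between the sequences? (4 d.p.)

0.1450

Of 38 sites, 1 differences are transitions and 4 are transversions, so P = 1/38 ≈ 0.026316 and Q = 4/38 ≈ 0.105263.
Under the Kimura two-parameter model, d = −½ ln(1 − 2P − Q) − ¼ ln(1 − 2Q).
1 − 2P − Q = 0.842105, giving −½ ln(0.842105) = 0.085925.
1 − 2Q = 0.789474, giving −¼ ln(0.789474) = 0.059097.
d = 0.085925 + 0.059097 = 0.145022.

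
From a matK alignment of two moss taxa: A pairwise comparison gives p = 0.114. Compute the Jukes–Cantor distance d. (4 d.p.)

d = −(3/4) ln(1 − 4p/3) = −0.75 ln(1 − 0.152) = −0.75 ln(0.848)
  = −0.75 × (-0.164875) = 0.123656 substitutions/site.

0.1237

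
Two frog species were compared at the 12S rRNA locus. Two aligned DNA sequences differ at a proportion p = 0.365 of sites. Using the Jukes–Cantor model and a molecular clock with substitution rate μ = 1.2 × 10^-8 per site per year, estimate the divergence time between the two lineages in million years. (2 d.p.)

20.84

d = −(3/4) ln(1 − 4p/3) = −0.75 ln(1 − 0.486667) = −0.75 ln(0.513333)
  = −0.75 × (-0.666831) = 0.500123 substitutions/site.
Under a molecular clock d = 2μt, so t = d/(2μ) = 0.500123 / (2 × 1.2 × 10^-8) = 20.84 million years.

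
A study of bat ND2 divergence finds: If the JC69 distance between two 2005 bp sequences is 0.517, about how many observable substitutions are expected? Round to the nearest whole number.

749

Invert JC69: p = (3/4)(1 − e^(−4d/3)) = 0.75 × (1 − e^(-0.689333)) = 0.75 × (1 − 0.501911) = 0.373567.
Expected differing sites = pL ≈ 0.373567 × 2005 = 749.001835 ≈ 749.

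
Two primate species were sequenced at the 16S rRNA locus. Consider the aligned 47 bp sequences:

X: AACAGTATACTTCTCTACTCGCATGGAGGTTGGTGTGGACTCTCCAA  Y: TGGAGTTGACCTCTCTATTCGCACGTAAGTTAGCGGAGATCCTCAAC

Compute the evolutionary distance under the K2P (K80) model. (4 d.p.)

0.5569

Of 47 sites, 10 differences are transitions and 8 are transversions, so P = 10/47 ≈ 0.212766 and Q = 8/47 ≈ 0.170213.
Under the Kimura two-parameter model, d = −½ ln(1 − 2P − Q) − ¼ ln(1 − 2Q).
1 − 2P − Q = 0.404255, giving −½ ln(0.404255) = 0.452855.
1 − 2Q = 0.659574, giving −¼ ln(0.659574) = 0.104040.
d = 0.452855 + 0.104040 = 0.556895.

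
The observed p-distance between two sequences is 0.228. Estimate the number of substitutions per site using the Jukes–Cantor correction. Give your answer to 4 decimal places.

0.2718

d = −(3/4) ln(1 − 4p/3) = −0.75 ln(1 − 0.304) = −0.75 ln(0.696)
  = −0.75 × (-0.362406) = 0.271805 substitutions/site.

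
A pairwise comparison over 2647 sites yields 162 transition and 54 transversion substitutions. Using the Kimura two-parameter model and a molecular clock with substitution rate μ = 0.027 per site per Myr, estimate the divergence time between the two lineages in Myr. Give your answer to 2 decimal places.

P = 162/2647 ≈ 0.061201 and Q = 54/2647 ≈ 0.0204.
Under the Kimura two-parameter model, d = −½ ln(1 − 2P − Q) − ¼ ln(1 − 2Q).
1 − 2P − Q = 0.857198, giving −½ ln(0.857198) = 0.077043.
1 − 2Q = 0.9592, giving −¼ ln(0.9592) = 0.010414.
d = 0.077043 + 0.010414 = 0.087457.
Under a molecular clock d = 2μt, so t = d/(2μ) = 0.087457 / (2 × 0.027) = 1.62 Myr.

1.62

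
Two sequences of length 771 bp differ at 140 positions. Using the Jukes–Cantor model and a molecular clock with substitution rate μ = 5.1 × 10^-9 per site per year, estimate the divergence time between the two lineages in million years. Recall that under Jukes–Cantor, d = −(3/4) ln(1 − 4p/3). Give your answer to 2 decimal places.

p = 140/771 ≈ 0.181582.
d = −(3/4) ln(1 − 4p/3) = −0.75 ln(1 − 0.242109) = −0.75 ln(0.757891)
  = −0.75 × (-0.277216) = 0.207912 substitutions/site.
Under a molecular clock d = 2μt, so t = d/(2μ) = 0.207912 / (2 × 5.1 × 10^-9) = 20.38 million years.

20.38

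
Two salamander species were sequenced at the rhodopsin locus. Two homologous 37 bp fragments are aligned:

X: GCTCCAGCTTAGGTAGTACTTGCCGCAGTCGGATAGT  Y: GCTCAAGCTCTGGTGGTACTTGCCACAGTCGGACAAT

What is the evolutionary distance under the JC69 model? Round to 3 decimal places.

The sequences differ at 7 of 37 sites (5, 10, 11, 15, 25, 34, 36), so p = 7/37 ≈ 0.189189.
d = −(3/4) ln(1 − 4p/3) = −0.75 ln(1 − 0.252252) = −0.75 ln(0.747748)
  = −0.75 × (-0.290689) = 0.218017 substitutions/site.

0.218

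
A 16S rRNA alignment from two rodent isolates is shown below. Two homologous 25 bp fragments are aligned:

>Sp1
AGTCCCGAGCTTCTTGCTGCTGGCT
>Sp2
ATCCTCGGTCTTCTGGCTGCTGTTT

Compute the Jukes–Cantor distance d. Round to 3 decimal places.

The sequences differ at 8 of 25 sites (2, 3, 5, 8, 9, 15, 23, 24), so p = 8/25 = 0.32.
d = −(3/4) ln(1 − 4p/3) = −0.75 ln(1 − 0.426667) = −0.75 ln(0.573333)
  = −0.75 × (-0.556289) = 0.417217 substitutions/site.

0.417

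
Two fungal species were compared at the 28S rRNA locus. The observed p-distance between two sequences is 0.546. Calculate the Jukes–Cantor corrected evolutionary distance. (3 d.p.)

d = −(3/4) ln(1 − 4p/3) = −0.75 ln(1 − 0.728) = −0.75 ln(0.272)
  = −0.75 × (-1.301953) = 0.976465 substitutions/site.

0.976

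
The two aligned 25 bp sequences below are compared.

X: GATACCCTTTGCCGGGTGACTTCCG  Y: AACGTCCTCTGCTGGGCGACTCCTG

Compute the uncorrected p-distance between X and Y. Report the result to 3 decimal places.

0.360

The sequences differ at 9 of 25 positions (sites 1, 3, 4, 5, 9, 13, 17, 22, 24).
p = 9/25 = 0.360.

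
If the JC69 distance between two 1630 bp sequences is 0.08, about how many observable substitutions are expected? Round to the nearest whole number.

Invert JC69: p = (3/4)(1 − e^(−4d/3)) = 0.75 × (1 − e^(-0.106667)) = 0.75 × (1 − 0.898825) = 0.075881.
Expected differing sites = pL ≈ 0.075881 × 1630 = 123.68603 ≈ 124.

124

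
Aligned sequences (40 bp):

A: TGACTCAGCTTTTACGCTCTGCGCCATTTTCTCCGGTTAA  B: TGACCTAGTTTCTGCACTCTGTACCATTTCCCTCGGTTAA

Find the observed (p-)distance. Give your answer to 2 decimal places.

0.28

The sequences differ at 11 of 40 positions.
p = 11/40 = 0.275 ≈ 0.28 (to 2 d.p.).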